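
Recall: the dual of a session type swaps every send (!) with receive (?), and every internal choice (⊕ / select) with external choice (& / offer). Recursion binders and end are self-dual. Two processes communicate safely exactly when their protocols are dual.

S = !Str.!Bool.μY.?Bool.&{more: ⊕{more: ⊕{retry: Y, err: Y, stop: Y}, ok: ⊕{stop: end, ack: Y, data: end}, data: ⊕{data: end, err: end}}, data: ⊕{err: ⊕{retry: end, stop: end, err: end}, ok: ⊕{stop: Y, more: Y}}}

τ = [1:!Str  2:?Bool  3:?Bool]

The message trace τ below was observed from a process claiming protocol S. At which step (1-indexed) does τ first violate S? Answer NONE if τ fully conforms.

2

step 1: !Str  ✓  state: !Bool.μY.…
step 2: got ?Bool, protocol expects !Bool  ✗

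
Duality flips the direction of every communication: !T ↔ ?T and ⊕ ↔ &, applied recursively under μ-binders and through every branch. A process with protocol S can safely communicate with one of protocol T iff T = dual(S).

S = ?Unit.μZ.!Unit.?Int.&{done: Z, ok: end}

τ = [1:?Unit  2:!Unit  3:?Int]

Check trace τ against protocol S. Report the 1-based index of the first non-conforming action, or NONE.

[1] ?Unit  ✓  cont: μZ.…
[2] !Unit  ✓  cont: ?Int.&{done: μZ.…, ok: end}
[3] ?Int  ✓  cont: &{done: μZ.…, ok: end}
all 3 steps conform

NONE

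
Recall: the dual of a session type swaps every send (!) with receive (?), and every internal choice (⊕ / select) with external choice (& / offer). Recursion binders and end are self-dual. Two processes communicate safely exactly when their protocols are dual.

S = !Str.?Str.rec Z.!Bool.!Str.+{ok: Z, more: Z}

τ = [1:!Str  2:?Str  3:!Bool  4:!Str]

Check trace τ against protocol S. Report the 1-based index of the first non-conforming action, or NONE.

NONE

[1] !Str  ok  residual = ?Str.rec Z.…
[2] ?Str  ok  residual = rec Z.…
[3] !Bool  ok  residual = !Str.+{ok: rec Z.…, more: rec Z.…}
[4] !Str  ok  residual = +{ok: rec Z.…, more: rec Z.…}
all 4 steps conform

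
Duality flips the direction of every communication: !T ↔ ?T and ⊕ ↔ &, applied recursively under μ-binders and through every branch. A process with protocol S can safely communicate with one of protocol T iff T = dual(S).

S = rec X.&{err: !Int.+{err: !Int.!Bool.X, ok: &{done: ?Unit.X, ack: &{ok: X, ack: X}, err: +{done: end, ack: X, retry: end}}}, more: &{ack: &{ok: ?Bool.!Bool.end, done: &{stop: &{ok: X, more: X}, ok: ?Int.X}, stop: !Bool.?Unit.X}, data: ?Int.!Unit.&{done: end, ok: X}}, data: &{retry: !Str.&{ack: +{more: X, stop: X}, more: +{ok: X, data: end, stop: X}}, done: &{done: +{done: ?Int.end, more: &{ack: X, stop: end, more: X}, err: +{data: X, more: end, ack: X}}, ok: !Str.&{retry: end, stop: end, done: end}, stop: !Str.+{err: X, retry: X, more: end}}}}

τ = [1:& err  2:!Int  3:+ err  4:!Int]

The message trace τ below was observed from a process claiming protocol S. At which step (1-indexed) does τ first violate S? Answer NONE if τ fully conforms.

[1] & err  ✓  state: !Int.+{err: !Int.!Bool.rec X.…, ok: &{done: ?Unit.rec X.…, ack: &{ok: rec X.…, ack: rec X.…}, err: +{done: end, ack: rec X.…, retry: end}}}
[2] !Int  ✓  state: +{err: !Int.!Bool.rec X.…, ok: &{done: ?Unit.rec X.…, ack: &{ok: rec X.…, ack: rec X.…}, err: +{done: end, ack: rec X.…, retry: end}}}
[3] + err  ✓  state: !Int.!Bool.rec X.…
[4] !Int  ✓  state: !Bool.rec X.…
trace exhausted — no violation

NONE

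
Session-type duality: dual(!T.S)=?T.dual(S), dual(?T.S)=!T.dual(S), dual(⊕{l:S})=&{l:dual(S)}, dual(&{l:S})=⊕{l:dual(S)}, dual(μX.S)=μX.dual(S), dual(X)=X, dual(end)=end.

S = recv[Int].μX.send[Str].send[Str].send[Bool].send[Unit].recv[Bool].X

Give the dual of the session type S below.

send[Int].μX.recv[Str].recv[Str].recv[Bool].recv[Unit].send[Bool].X

recv[Int] = send[Int]
  μX = μX  (rec unchanged)
    send[Str] = recv[Str]
      send[Str] = recv[Str]
        send[Bool] = recv[Bool]
          send[Unit] = recv[Unit]
            recv[Bool] = send[Bool]
              X ↦ X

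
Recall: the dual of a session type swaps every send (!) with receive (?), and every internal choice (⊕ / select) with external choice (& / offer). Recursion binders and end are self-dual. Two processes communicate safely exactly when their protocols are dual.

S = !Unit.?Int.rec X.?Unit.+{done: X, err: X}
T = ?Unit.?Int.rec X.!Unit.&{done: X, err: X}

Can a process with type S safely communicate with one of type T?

!Unit | ?Unit  ✓
  ?Int | ?Int  ✗ same direction on both sides — not dual

NO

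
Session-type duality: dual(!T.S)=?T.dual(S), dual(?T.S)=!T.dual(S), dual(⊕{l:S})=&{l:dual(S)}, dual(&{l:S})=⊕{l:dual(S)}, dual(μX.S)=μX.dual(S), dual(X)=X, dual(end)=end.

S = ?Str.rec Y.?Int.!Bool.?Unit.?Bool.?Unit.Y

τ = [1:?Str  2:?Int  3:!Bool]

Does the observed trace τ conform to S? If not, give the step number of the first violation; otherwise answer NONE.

NONE

@1 ?Str  ok  cont: rec Y.…
@2 ?Int  ok  cont: !Bool.?Unit.?Bool.?Unit.rec Y.…
@3 !Bool  ok  cont: ?Unit.?Bool.?Unit.rec Y.…
all 3 steps conform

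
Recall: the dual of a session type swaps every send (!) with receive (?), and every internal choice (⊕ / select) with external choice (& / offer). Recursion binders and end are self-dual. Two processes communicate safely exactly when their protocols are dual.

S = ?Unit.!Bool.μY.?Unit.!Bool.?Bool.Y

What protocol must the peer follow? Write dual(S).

!Unit.?Bool.μY.!Unit.?Bool.!Bool.Y

?Unit → !Unit
  !Bool → ?Bool
    μY → μY  (binder kept)
      ?Unit → !Unit
        !Bool → ?Bool
          ?Bool → !Bool
            Y self-dual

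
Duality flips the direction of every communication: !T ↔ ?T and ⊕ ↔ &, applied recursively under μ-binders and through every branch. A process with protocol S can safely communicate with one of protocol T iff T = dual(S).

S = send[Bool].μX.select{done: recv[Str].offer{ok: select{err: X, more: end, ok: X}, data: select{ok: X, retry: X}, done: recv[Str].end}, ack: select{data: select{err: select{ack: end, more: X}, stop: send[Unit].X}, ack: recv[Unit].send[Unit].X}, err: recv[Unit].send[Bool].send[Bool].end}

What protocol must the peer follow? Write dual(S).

send[Bool] = recv[Bool]
  μX = μX  (binder kept)
    select{done,ack,err} = offer{done,ack,err}  (internal→external)
      [done]
        recv[Str] = send[Str]
          offer{ok,data,done} = select{ok,data,done}  (&→⊕)
            [ok]
              select{err,more,ok} = offer{err,more,ok}  (internal→external)
                [err]
                  dual(X) = X
                [more]
                  dual(end) = end
                [ok]
                  dual(X) = X
            [data]
              select{ok,retry} = offer{ok,retry}  (internal→external)
                [ok]
                  dual(X) = X
                [retry]
                  dual(X) = X
            [done]
              recv[Str] = send[Str]
                dual(end) = end
      [ack]
        select{data,ack} = offer{data,ack}  (internal→external)
          [data]
            select{err,stop} = offer{err,stop}  (internal→external)
              [err]
                select{ack,more} = offer{ack,more}  (internal→external)
                  [ack]
                    dual(end) = end
                  [more]
                    dual(X) = X
              [stop]
                send[Unit] = recv[Unit]
                  dual(X) = X
          [ack]
            recv[Unit] = send[Unit]
              send[Unit] = recv[Unit]
                dual(X) = X
      [err]
        recv[Unit] = send[Unit]
          send[Bool] = recv[Bool]
            send[Bool] = recv[Bool]
              dual(end) = end

recv[Bool].μX.offer{done: send[Str].select{ok: offer{err: X, more: end, ok: X}, data: offer{ok: X, retry: X}, done: send[Str].end}, ack: offer{data: offer{err: offer{ack: end, more: X}, stop: recv[Unit].X}, ack: send[Unit].recv[Unit].X}, err: send[Unit].recv[Bool].recv[Bool].end}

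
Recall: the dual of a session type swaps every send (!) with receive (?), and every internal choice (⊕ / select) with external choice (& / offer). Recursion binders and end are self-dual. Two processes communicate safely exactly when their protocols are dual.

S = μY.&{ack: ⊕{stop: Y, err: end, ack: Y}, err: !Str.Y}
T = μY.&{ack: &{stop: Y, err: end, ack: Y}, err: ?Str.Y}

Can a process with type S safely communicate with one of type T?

NO

μY | μY  match (binder kept)
  &{ack,err} | &{ack,err}  ✗ choice polarity not flipped — not dual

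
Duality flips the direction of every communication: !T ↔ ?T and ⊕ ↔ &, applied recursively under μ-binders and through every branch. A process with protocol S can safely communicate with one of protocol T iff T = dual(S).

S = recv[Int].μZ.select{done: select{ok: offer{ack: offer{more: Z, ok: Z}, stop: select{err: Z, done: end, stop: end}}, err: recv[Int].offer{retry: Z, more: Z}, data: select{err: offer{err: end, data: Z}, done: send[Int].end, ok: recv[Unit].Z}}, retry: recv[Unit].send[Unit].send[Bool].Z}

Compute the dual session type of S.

send[Int].μZ.offer{done: offer{ok: select{ack: select{more: Z, ok: Z}, stop: offer{err: Z, done: end, stop: end}}, err: send[Int].select{retry: Z, more: Z}, data: offer{err: select{err: end, data: Z}, done: recv[Int].end, ok: send[Unit].Z}}, retry: send[Unit].recv[Unit].recv[Bool].Z}

recv[Int] → send[Int]
  μZ → μZ  (rec unchanged)
    select{done,retry} → offer{done,retry}  (internal→external)
      [done]
        select{ok,err,data} → offer{ok,err,data}  (internal→external)
          [ok]
            offer{ack,stop} → select{ack,stop}  (&→⊕)
              [ack]
                offer{more,ok} → select{more,ok}  (&→⊕)
                  [more]
                    dual(Z) = Z
                  [ok]
                    dual(Z) = Z
              [stop]
                select{err,done,stop} → offer{err,done,stop}  (internal→external)
                  [err]
                    dual(Z) = Z
                  [done]
                    dual(end) = end
                  [stop]
                    dual(end) = end
          [err]
            recv[Int] → send[Int]
              offer{retry,more} → select{retry,more}  (&→⊕)
                [retry]
                  dual(Z) = Z
                [more]
                  dual(Z) = Z
          [data]
            select{err,done,ok} → offer{err,done,ok}  (internal→external)
              [err]
                offer{err,data} → select{err,data}  (&→⊕)
                  [err]
                    dual(end) = end
                  [data]
                    dual(Z) = Z
              [done]
                send[Int] → recv[Int]
                  dual(end) = end
              [ok]
                recv[Unit] → send[Unit]
                  dual(Z) = Z
      [retry]
        recv[Unit] → send[Unit]
          send[Unit] → recv[Unit]
            send[Bool] → recv[Bool]
              dual(Z) = Z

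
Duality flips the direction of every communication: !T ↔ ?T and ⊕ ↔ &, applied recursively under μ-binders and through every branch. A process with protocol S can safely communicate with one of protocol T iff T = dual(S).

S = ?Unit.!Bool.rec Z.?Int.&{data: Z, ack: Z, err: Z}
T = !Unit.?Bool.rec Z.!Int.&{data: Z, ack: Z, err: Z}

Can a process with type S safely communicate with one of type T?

NO

?Unit ‖ !Unit  match
  !Bool ‖ ?Bool  match
    rec Z ‖ rec Z  match (μ self-dual)
      ?Int ‖ !Int  match
        &{data,ack,err} ‖ &{data,ack,err}  ✗ choice polarity not flipped — not dual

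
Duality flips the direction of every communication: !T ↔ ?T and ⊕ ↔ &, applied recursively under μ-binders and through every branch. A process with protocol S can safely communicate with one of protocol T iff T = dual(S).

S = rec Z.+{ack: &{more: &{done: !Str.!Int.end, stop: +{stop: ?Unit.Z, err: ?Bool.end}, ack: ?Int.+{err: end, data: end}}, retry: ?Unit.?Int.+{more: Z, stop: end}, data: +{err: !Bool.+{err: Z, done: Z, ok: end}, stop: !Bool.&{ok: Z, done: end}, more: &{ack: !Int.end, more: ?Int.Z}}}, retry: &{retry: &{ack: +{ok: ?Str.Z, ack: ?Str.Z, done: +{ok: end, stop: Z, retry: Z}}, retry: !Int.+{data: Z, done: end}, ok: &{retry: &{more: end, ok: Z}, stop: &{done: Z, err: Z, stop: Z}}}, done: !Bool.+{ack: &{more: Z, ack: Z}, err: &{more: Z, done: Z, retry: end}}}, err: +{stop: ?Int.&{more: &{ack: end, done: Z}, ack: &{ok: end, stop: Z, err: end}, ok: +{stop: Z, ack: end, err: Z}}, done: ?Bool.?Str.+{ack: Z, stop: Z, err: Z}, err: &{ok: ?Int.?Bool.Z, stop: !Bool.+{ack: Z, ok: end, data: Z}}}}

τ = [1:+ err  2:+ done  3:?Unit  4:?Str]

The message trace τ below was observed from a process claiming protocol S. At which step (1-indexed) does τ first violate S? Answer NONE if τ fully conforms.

step 1: + err  ok  residual = +{stop: ?Int.&{more: &{ack: end, done: rec Z.…}, ack: &{ok: end, stop: rec Z.…, err: end}, ok: +{stop: rec Z.…, ack: end, err: rec Z.…}}, done: ?Bool.?Str.+{ack: rec Z.…, stop: rec Z.…, err: rec Z.…}, err: &{ok: ?Int.?Bool.rec Z.…, stop: !Bool.+{ack: rec Z.…, ok: end, data: rec Z.…}}}
step 2: + done  ok  residual = ?Bool.?Str.+{ack: rec Z.…, stop: rec Z.…, err: rec Z.…}
step 3: got ?Unit, protocol expects ?Bool  ✗

3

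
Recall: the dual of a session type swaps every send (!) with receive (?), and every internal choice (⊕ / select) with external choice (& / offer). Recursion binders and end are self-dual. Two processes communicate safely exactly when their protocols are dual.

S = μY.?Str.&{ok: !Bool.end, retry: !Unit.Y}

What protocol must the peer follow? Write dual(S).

μY.!Str.⊕{ok: ?Bool.end, retry: ?Unit.Y}

μY = μY  (μ self-dual)
  ?Str = !Str
    &{ok,retry} = ⊕{ok,retry}  (&→⊕)
      • ok:
        !Bool = ?Bool
          end ↦ end
      • retry:
        !Unit = ?Unit
          Y ↦ Y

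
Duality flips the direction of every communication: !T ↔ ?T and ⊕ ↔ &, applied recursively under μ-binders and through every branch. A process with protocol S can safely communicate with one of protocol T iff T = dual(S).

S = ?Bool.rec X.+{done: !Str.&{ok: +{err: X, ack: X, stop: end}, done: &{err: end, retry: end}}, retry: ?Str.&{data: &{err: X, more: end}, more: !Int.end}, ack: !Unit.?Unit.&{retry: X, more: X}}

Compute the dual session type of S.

!Bool.rec X.&{done: ?Str.+{ok: &{err: X, ack: X, stop: end}, done: +{err: end, retry: end}}, retry: !Str.+{data: +{err: X, more: end}, more: ?Int.end}, ack: ?Unit.!Unit.+{retry: X, more: X}}

?Bool = !Bool
  rec X = rec X  (μ self-dual)
    +{done,retry,ack} = &{done,retry,ack}  (⊕→&)
      • done:
        !Str = ?Str
          &{ok,done} = +{ok,done}  (offer→select)
            • ok:
              +{err,ack,stop} = &{err,ack,stop}  (⊕→&)
                • err:
                  dual(X) = X
                • ack:
                  dual(X) = X
                • stop:
                  dual(end) = end
            • done:
              &{err,retry} = +{err,retry}  (offer→select)
                • err:
                  dual(end) = end
                • retry:
                  dual(end) = end
      • retry:
        ?Str = !Str
          &{data,more} = +{data,more}  (offer→select)
            • data:
              &{err,more} = +{err,more}  (offer→select)
                • err:
                  dual(X) = X
                • more:
                  dual(end) = end
            • more:
              !Int = ?Int
                dual(end) = end
      • ack:
        !Unit = ?Unit
          ?Unit = !Unit
            &{retry,more} = +{retry,more}  (offer→select)
              • retry:
                dual(X) = X
              • more:
                dual(X) = X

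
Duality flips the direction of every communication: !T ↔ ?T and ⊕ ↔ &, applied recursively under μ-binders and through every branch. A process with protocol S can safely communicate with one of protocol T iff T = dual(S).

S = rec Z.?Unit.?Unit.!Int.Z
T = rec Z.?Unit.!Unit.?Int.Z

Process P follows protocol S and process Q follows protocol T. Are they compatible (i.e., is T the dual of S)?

NO

rec Z | rec Z  match (rec unchanged)
  ?Unit | ?Unit  ✗ same direction on both sides — not dual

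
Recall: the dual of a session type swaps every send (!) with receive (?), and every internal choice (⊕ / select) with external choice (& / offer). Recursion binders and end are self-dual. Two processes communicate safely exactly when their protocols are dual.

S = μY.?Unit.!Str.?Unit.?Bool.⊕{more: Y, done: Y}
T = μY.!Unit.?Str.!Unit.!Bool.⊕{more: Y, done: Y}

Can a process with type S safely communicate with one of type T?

NO

μY vs μY  ✓ (rec unchanged)
  ?Unit vs !Unit  ✓
    !Str vs ?Str  ✓
      ?Unit vs !Unit  ✓
        ?Bool vs !Bool  ✓
          ⊕{more,done} vs ⊕{more,done}  ✗ choice polarity not flipped — not dual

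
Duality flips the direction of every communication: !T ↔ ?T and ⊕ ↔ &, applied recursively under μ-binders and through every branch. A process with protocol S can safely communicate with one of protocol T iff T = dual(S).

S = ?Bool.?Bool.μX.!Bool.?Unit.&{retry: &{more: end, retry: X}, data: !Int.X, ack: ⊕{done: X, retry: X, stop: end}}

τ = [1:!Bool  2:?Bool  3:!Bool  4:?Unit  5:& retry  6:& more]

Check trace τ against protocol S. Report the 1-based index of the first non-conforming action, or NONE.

1

[1] got !Bool, protocol expects ?Bool  ✗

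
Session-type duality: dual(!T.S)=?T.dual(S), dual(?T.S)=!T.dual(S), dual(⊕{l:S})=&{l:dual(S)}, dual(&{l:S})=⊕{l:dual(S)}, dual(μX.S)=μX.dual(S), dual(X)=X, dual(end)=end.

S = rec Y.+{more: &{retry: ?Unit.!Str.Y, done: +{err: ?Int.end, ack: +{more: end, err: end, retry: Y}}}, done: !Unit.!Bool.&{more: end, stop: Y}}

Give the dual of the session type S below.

rec Y → rec Y  (binder kept)
  +{more,done} → &{more,done}  (⊕→&)
    [more]
      &{retry,done} → +{retry,done}  (offer→select)
        [retry]
          ?Unit → !Unit
            !Str → ?Str
              Y ↦ Y
        [done]
          +{err,ack} → &{err,ack}  (⊕→&)
            [err]
              ?Int → !Int
                end ↦ end
            [ack]
              +{more,err,retry} → &{more,err,retry}  (⊕→&)
                [more]
                  end ↦ end
                [err]
                  end ↦ end
                [retry]
                  Y ↦ Y
    [done]
      !Unit → ?Unit
        !Bool → ?Bool
          &{more,stop} → +{more,stop}  (offer→select)
            [more]
              end ↦ end
            [stop]
              Y ↦ Y

rec Y.&{more: +{retry: !Unit.?Str.Y, done: &{err: !Int.end, ack: &{more: end, err: end, retry: Y}}}, done: ?Unit.?Bool.+{more: end, stop: Y}}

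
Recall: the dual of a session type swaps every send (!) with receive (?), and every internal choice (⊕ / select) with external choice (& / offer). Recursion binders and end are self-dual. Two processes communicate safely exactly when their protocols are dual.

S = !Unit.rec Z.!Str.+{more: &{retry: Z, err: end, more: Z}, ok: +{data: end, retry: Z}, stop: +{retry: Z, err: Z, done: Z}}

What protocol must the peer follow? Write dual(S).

?Unit.rec Z.?Str.&{more: +{retry: Z, err: end, more: Z}, ok: &{data: end, retry: Z}, stop: &{retry: Z, err: Z, done: Z}}

!Unit ↦ ?Unit
  rec Z ↦ rec Z  (rec unchanged)
    !Str ↦ ?Str
      +{more,ok,stop} ↦ &{more,ok,stop}  (internal→external)
        [more]
          &{retry,err,more} ↦ +{retry,err,more}  (external→internal)
            [retry]
              Z self-dual
            [err]
              end self-dual
            [more]
              Z self-dual
        [ok]
          +{data,retry} ↦ &{data,retry}  (internal→external)
            [data]
              end self-dual
            [retry]
              Z self-dual
        [stop]
          +{retry,err,done} ↦ &{retry,err,done}  (internal→external)
            [retry]
              Z self-dual
            [err]
              Z self-dual
            [done]
              Z self-dual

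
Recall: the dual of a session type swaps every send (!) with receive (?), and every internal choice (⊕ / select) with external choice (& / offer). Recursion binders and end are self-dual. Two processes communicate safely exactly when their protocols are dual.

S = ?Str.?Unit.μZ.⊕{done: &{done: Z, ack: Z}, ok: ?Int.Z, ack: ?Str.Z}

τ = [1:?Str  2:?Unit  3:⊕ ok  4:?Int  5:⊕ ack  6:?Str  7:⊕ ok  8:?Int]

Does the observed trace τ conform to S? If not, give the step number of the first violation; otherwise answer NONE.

step 1: ?Str  ok  state: ?Unit.μZ.…
step 2: ?Unit  ok  state: μZ.…
step 3: ⊕ ok  ok  state: ?Int.μZ.…
step 4: ?Int  ok  state: μZ.…
step 5: ⊕ ack  ok  state: ?Str.μZ.…
step 6: ?Str  ok  state: μZ.…
step 7: ⊕ ok  ok  state: ?Int.μZ.…
step 8: ?Int  ok  state: μZ.…
τ conforms to S (length 8)

NONE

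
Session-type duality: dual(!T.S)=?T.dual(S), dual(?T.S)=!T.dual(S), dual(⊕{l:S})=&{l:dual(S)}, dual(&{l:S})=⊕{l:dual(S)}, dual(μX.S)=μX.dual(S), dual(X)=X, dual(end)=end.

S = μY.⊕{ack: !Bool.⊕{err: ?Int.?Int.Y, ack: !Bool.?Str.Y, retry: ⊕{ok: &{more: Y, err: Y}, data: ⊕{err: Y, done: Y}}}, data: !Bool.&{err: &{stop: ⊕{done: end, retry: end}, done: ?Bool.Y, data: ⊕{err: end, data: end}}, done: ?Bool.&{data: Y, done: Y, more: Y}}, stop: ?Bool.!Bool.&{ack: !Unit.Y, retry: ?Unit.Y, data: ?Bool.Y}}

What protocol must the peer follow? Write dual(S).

μY.&{ack: ?Bool.&{err: !Int.!Int.Y, ack: ?Bool.!Str.Y, retry: &{ok: ⊕{more: Y, err: Y}, data: &{err: Y, done: Y}}}, data: ?Bool.⊕{err: ⊕{stop: &{done: end, retry: end}, done: !Bool.Y, data: &{err: end, data: end}}, done: !Bool.⊕{data: Y, done: Y, more: Y}}, stop: !Bool.?Bool.⊕{ack: ?Unit.Y, retry: !Unit.Y, data: !Bool.Y}}

μY → μY  (μ self-dual)
  ⊕{ack,data,stop} → &{ack,data,stop}  (internal→external)
    [ack]
      !Bool → ?Bool
        ⊕{err,ack,retry} → &{err,ack,retry}  (internal→external)
          [err]
            ?Int → !Int
              ?Int → !Int
                Y ↦ Y
          [ack]
            !Bool → ?Bool
              ?Str → !Str
                Y ↦ Y
          [retry]
            ⊕{ok,data} → &{ok,data}  (internal→external)
              [ok]
                &{more,err} → ⊕{more,err}  (external→internal)
                  [more]
                    Y ↦ Y
                  [err]
                    Y ↦ Y
              [data]
                ⊕{err,done} → &{err,done}  (internal→external)
                  [err]
                    Y ↦ Y
                  [done]
                    Y ↦ Y
    [data]
      !Bool → ?Bool
        &{err,done} → ⊕{err,done}  (external→internal)
          [err]
            &{stop,done,data} → ⊕{stop,done,data}  (external→internal)
              [stop]
                ⊕{done,retry} → &{done,retry}  (internal→external)
                  [done]
                    end ↦ end
                  [retry]
                    end ↦ end
              [done]
                ?Bool → !Bool
                  Y ↦ Y
              [data]
                ⊕{err,data} → &{err,data}  (internal→external)
                  [err]
                    end ↦ end
                  [data]
                    end ↦ end
          [done]
            ?Bool → !Bool
              &{data,done,more} → ⊕{data,done,more}  (external→internal)
                [data]
                  Y ↦ Y
                [done]
                  Y ↦ Y
                [more]
                  Y ↦ Y
    [stop]
      ?Bool → !Bool
        !Bool → ?Bool
          &{ack,retry,data} → ⊕{ack,retry,data}  (external→internal)
            [ack]
              !Unit → ?Unit
                Y ↦ Y
            [retry]
              ?Unit → !Unit
                Y ↦ Y
            [data]
              ?Bool → !Bool
                Y ↦ Y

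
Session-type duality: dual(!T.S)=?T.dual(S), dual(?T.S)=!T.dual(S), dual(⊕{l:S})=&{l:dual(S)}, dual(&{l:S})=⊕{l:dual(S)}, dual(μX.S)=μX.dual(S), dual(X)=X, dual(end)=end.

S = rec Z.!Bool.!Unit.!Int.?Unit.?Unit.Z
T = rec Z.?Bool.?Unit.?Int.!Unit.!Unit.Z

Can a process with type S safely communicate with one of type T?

YES

rec Z | rec Z  match (μ self-dual)
  !Bool | ?Bool  match
    !Unit | ?Unit  match
      !Int | ?Int  match
        ?Unit | !Unit  match
          ?Unit | !Unit  match
            Z | Z  match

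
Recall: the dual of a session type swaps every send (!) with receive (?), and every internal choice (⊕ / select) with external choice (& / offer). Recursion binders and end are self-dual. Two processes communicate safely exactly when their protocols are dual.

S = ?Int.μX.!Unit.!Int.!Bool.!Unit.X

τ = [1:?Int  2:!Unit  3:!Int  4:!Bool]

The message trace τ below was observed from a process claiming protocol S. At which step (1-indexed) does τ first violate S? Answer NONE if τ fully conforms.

NONE

@1 ?Int  match  now at μX.…
@2 !Unit  match  now at !Int.!Bool.!Unit.μX.…
@3 !Int  match  now at !Bool.!Unit.μX.…
@4 !Bool  match  now at !Unit.μX.…
trace exhausted — no violation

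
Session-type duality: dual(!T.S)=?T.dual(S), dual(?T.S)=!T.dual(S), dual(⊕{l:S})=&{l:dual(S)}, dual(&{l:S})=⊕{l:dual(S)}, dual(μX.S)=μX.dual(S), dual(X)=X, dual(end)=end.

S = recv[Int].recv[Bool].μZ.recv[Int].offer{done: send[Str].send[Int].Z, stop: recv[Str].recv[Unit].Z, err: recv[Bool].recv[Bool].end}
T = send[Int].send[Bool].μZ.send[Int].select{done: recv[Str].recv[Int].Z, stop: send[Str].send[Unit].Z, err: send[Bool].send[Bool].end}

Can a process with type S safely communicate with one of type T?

recv[Int] ‖ send[Int]  match
  recv[Bool] ‖ send[Bool]  match
    μZ ‖ μZ  match (binder kept)
      recv[Int] ‖ send[Int]  match
        offer{done,stop,err} ‖ select{done,stop,err}  match label sets agree
          • done:
            send[Str] ‖ recv[Str]  match
              send[Int] ‖ recv[Int]  match
                Z ‖ Z  match
          • stop:
            recv[Str] ‖ send[Str]  match
              recv[Unit] ‖ send[Unit]  match
                Z ‖ Z  match
          • err:
            recv[Bool] ‖ send[Bool]  match
              recv[Bool] ‖ send[Bool]  match
                end ‖ end  match

YES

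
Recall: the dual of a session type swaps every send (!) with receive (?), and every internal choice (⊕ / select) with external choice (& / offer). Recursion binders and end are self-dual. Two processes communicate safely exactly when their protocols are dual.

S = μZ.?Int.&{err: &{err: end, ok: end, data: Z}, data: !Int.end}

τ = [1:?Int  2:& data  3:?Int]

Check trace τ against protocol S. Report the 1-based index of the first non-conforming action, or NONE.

3

@1 ?Int  match  residual = &{err: &{err: end, ok: end, data: μZ.…}, data: !Int.end}
@2 & data  match  residual = !Int.end
@3 got ?Int, protocol expects !Int  ✗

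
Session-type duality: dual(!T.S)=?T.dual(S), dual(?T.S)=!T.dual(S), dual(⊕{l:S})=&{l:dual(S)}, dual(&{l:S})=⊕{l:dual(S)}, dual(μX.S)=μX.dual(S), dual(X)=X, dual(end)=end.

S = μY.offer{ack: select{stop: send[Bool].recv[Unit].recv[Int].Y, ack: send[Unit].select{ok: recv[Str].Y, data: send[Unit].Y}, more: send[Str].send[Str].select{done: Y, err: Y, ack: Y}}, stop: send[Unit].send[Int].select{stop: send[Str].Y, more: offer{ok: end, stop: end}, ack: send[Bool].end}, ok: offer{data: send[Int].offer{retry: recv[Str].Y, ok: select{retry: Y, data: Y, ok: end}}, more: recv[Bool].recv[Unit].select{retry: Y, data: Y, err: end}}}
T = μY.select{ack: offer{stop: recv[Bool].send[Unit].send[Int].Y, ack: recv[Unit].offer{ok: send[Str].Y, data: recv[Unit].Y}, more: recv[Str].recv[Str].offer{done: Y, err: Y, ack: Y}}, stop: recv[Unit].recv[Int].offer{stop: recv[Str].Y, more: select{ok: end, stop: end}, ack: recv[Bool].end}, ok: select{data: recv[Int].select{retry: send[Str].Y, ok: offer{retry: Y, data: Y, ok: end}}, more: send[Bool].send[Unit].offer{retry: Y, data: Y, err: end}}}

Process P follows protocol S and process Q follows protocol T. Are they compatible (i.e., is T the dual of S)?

YES

μY ‖ μY  ok (rec unchanged)
  offer{ack,stop,ok} ‖ select{ack,stop,ok}  ok same labels
    • ack:
      select{stop,ack,more} ‖ offer{stop,ack,more}  ok same labels
        • stop:
          send[Bool] ‖ recv[Bool]  ok
            recv[Unit] ‖ send[Unit]  ok
              recv[Int] ‖ send[Int]  ok
                Y ‖ Y  ok
        • ack:
          send[Unit] ‖ recv[Unit]  ok
            select{ok,data} ‖ offer{ok,data}  ok same labels
              • ok:
                recv[Str] ‖ send[Str]  ok
                  Y ‖ Y  ok
              • data:
                send[Unit] ‖ recv[Unit]  ok
                  Y ‖ Y  ok
        • more:
          send[Str] ‖ recv[Str]  ok
            send[Str] ‖ recv[Str]  ok
              select{done,err,ack} ‖ offer{done,err,ack}  ok same labels
                • done:
                  Y ‖ Y  ok
                • err:
                  Y ‖ Y  ok
                • ack:
                  Y ‖ Y  ok
    • stop:
      send[Unit] ‖ recv[Unit]  ok
        send[Int] ‖ recv[Int]  ok
          select{stop,more,ack} ‖ offer{stop,more,ack}  ok same labels
            • stop:
              send[Str] ‖ recv[Str]  ok
                Y ‖ Y  ok
            • more:
              offer{ok,stop} ‖ select{ok,stop}  ok same labels
                • ok:
                  end ‖ end  ok
                • stop:
                  end ‖ end  ok
            • ack:
              send[Bool] ‖ recv[Bool]  ok
                end ‖ end  ok
    • ok:
      offer{data,more} ‖ select{data,more}  ok same labels
        • data:
          send[Int] ‖ recv[Int]  ok
            offer{retry,ok} ‖ select{retry,ok}  ok same labels
              • retry:
                recv[Str] ‖ send[Str]  ok
                  Y ‖ Y  ok
              • ok:
                select{retry,data,ok} ‖ offer{retry,data,ok}  ok same labels
                  • retry:
                    Y ‖ Y  ok
                  • data:
                    Y ‖ Y  ok
                  • ok:
                    end ‖ end  ok
        • more:
          recv[Bool] ‖ send[Bool]  ok
            recv[Unit] ‖ send[Unit]  ok
              select{retry,data,err} ‖ offer{retry,data,err}  ok same labels
                • retry:
                  Y ‖ Y  ok
                • data:
                  Y ‖ Y  ok
                • err:
                  end ‖ end  ok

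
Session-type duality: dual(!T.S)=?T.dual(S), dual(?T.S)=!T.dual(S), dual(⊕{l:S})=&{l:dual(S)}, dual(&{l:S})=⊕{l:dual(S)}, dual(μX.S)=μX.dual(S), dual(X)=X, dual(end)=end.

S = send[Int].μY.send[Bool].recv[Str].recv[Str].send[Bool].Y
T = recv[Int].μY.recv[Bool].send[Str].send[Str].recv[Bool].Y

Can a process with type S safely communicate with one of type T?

YES

send[Int] vs recv[Int]  ✓
  μY vs μY  ✓ (binder kept)
    send[Bool] vs recv[Bool]  ✓
      recv[Str] vs send[Str]  ✓
        recv[Str] vs send[Str]  ✓
          send[Bool] vs recv[Bool]  ✓
            Y vs Y  ✓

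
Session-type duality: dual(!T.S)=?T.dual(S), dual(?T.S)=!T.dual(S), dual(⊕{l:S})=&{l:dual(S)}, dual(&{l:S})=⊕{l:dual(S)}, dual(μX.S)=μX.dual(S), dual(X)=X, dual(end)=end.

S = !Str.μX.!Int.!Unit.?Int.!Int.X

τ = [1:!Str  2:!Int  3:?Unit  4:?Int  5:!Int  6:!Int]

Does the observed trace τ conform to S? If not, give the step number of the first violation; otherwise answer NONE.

@1 !Str  ok  residual = μX.…
@2 !Int  ok  residual = !Unit.?Int.!Int.μX.…
@3 got ?Unit, protocol expects !Unit  ✗

3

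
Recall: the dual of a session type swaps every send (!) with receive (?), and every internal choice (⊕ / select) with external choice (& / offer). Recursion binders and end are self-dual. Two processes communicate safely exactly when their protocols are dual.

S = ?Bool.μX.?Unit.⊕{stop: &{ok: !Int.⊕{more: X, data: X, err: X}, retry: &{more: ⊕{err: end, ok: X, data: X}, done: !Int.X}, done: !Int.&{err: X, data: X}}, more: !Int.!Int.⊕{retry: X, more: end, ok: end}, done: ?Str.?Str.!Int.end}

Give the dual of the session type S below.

!Bool.μX.!Unit.&{stop: ⊕{ok: ?Int.&{more: X, data: X, err: X}, retry: ⊕{more: &{err: end, ok: X, data: X}, done: ?Int.X}, done: ?Int.⊕{err: X, data: X}}, more: ?Int.?Int.&{retry: X, more: end, ok: end}, done: !Str.!Str.?Int.end}

?Bool ↦ !Bool
  μX ↦ μX  (rec unchanged)
    ?Unit ↦ !Unit
      ⊕{stop,more,done} ↦ &{stop,more,done}  (internal→external)
        [stop]
          &{ok,retry,done} ↦ ⊕{ok,retry,done}  (&→⊕)
            [ok]
              !Int ↦ ?Int
                ⊕{more,data,err} ↦ &{more,data,err}  (internal→external)
                  [more]
                    X ↦ X
                  [data]
                    X ↦ X
                  [err]
                    X ↦ X
            [retry]
              &{more,done} ↦ ⊕{more,done}  (&→⊕)
                [more]
                  ⊕{err,ok,data} ↦ &{err,ok,data}  (internal→external)
                    [err]
                      end ↦ end
                    [ok]
                      X ↦ X
                    [data]
                      X ↦ X
                [done]
                  !Int ↦ ?Int
                    X ↦ X
            [done]
              !Int ↦ ?Int
                &{err,data} ↦ ⊕{err,data}  (&→⊕)
                  [err]
                    X ↦ X
                  [data]
                    X ↦ X
        [more]
          !Int ↦ ?Int
            !Int ↦ ?Int
              ⊕{retry,more,ok} ↦ &{retry,more,ok}  (internal→external)
                [retry]
                  X ↦ X
                [more]
                  end ↦ end
                [ok]
                  end ↦ end
        [done]
          ?Str ↦ !Str
            ?Str ↦ !Str
              !Int ↦ ?Int
                end ↦ end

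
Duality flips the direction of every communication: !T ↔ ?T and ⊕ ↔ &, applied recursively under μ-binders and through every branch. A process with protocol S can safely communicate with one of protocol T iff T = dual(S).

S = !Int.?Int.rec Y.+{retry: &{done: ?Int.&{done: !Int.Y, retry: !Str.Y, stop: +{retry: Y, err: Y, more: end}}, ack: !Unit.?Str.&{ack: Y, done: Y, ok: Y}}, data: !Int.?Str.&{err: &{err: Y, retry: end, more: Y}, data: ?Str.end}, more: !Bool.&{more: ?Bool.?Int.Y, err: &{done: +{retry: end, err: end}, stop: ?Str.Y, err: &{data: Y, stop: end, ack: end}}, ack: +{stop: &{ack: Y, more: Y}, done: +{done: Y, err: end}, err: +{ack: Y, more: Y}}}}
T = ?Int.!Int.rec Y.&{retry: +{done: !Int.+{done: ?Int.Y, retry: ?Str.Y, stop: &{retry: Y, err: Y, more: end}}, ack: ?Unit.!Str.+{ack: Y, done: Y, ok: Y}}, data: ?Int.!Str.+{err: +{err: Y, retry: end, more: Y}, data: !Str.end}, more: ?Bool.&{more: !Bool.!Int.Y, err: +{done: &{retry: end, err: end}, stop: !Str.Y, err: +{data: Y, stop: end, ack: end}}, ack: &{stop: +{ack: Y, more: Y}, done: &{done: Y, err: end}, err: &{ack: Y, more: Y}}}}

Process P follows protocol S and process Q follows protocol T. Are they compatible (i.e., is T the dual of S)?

!Int ‖ ?Int  ✓
  ?Int ‖ !Int  ✓
    rec Y ‖ rec Y  ✓ (μ self-dual)
      +{retry,data,more} ‖ &{retry,data,more}  ✓ labels match
        case retry:
          &{done,ack} ‖ +{done,ack}  ✓ labels match
            case done:
              ?Int ‖ !Int  ✓
                &{done,retry,stop} ‖ +{done,retry,stop}  ✓ labels match
                  case done:
                    !Int ‖ ?Int  ✓
                      Y ‖ Y  ✓
                  case retry:
                    !Str ‖ ?Str  ✓
                      Y ‖ Y  ✓
                  case stop:
                    +{retry,err,more} ‖ &{retry,err,more}  ✓ labels match
                      case retry:
                        Y ‖ Y  ✓
                      case err:
                        Y ‖ Y  ✓
                      case more:
                        end ‖ end  ✓
            case ack:
              !Unit ‖ ?Unit  ✓
                ?Str ‖ !Str  ✓
                  &{ack,done,ok} ‖ +{ack,done,ok}  ✓ labels match
                    case ack:
                      Y ‖ Y  ✓
                    case done:
                      Y ‖ Y  ✓
                    case ok:
                      Y ‖ Y  ✓
        case data:
          !Int ‖ ?Int  ✓
            ?Str ‖ !Str  ✓
              &{err,data} ‖ +{err,data}  ✓ labels match
                case err:
                  &{err,retry,more} ‖ +{err,retry,more}  ✓ labels match
                    case err:
                      Y ‖ Y  ✓
                    case retry:
                      end ‖ end  ✓
                    case more:
                      Y ‖ Y  ✓
                case data:
                  ?Str ‖ !Str  ✓
                    end ‖ end  ✓
        case more:
          !Bool ‖ ?Bool  ✓
            &{more,err,ack} ‖ &{more,err,ack}  ✗ choice polarity not flipped — not dual

NO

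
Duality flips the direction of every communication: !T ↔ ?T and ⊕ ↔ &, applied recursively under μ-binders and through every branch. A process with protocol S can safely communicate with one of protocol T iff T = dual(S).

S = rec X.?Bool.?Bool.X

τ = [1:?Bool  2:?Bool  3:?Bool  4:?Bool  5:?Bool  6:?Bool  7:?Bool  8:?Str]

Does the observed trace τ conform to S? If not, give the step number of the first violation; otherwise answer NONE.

8

step 1: ?Bool  ok  cont: ?Bool.rec X.…
step 2: ?Bool  ok  cont: rec X.…
step 3: ?Bool  ok  cont: ?Bool.rec X.…
step 4: ?Bool  ok  cont: rec X.…
step 5: ?Bool  ok  cont: ?Bool.rec X.…
step 6: ?Bool  ok  cont: rec X.…
step 7: ?Bool  ok  cont: ?Bool.rec X.…
step 8: got ?Str, protocol expects ?Bool  ✗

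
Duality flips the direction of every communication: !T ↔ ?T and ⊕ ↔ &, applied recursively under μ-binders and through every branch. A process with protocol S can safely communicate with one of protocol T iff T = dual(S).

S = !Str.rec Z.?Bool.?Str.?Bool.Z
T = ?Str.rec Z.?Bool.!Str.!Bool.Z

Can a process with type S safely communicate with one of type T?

!Str vs ?Str  match
  rec Z vs rec Z  match (μ self-dual)
    ?Bool vs ?Bool  ✗ same direction on both sides — not dual

NO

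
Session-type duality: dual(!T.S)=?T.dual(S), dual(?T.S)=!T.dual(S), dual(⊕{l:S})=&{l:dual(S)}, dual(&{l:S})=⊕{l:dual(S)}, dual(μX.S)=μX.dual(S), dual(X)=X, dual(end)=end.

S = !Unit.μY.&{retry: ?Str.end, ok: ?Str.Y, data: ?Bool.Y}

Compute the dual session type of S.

!Unit ↦ ?Unit
  μY ↦ μY  (rec unchanged)
    &{retry,ok,data} ↦ ⊕{retry,ok,data}  (offer→select)
      [retry]
        ?Str ↦ !Str
          dual(end) = end
      [ok]
        ?Str ↦ !Str
          dual(Y) = Y
      [data]
        ?Bool ↦ !Bool
          dual(Y) = Y

?Unit.μY.⊕{retry: !Str.end, ok: !Str.Y, data: !Bool.Y}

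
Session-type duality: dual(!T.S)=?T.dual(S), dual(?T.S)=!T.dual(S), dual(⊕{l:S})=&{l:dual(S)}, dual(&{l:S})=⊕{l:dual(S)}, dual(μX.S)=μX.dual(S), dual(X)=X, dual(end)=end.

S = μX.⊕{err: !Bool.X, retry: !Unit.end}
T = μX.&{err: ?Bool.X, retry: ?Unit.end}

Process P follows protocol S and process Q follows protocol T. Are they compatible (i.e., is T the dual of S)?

μX vs μX  ok (μ self-dual)
  ⊕{err,retry} vs &{err,retry}  ok label sets agree
    • err:
      !Bool vs ?Bool  ok
        X vs X  ok
    • retry:
      !Unit vs ?Unit  ok
        end vs end  ok

YES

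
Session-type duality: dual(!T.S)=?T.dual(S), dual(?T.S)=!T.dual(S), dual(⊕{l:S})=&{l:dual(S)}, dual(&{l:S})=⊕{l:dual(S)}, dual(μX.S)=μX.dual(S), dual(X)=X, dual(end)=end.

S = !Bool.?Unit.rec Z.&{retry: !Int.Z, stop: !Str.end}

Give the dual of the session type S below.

!Bool = ?Bool
  ?Unit = !Unit
    rec Z = rec Z  (rec unchanged)
      &{retry,stop} = +{retry,stop}  (external→internal)
        [retry]
          !Int = ?Int
            Z ↦ Z
        [stop]
          !Str = ?Str
            end ↦ end

?Bool.!Unit.rec Z.+{retry: ?Int.Z, stop: ?Str.end}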